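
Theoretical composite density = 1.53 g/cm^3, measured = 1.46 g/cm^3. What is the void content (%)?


Void% = (rho_theo - rho_actual)/rho_theo * 100 = (1.53 - 1.46)/1.53 * 100 = 4.58%

4.58%


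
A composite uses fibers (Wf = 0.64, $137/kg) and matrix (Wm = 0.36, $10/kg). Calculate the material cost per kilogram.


Cost = cost_f*Wf + cost_m*Wm = 137*0.64 + 10*0.36 = $91.28/kg

$91.28/kg


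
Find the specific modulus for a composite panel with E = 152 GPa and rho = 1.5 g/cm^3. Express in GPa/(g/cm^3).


Specific stiffness = E/rho = 152/1.5 = 101.3 GPa/(g/cm^3)

101.3 GPa/(g/cm^3)


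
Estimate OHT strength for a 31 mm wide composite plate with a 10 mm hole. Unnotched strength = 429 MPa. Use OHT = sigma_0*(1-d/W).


OHT = sigma_0*(1-d/W) = 429*(1-10/31) = 290.6 MPa

290.6 MPa


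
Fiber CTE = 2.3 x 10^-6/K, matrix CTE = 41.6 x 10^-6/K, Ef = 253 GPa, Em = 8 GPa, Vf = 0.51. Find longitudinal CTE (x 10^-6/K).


E1 = Ef*Vf + Em*(1-Vf) = 132.95
alpha_1 = (alpha_f*Ef*Vf + alpha_m*Em*(1-Vf))/E1 = 3.46 x 10^-6/K

3.46 x 10^-6/K


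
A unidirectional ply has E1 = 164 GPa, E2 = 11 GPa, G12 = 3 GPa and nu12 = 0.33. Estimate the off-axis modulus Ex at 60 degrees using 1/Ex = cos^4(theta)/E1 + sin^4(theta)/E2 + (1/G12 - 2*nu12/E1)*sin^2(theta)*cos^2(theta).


cos^4(60) = 0.0625, sin^4(60) = 0.5625, sin^2(60)*cos^2(60) = 0.1875
1/G12 - 2*nu12/E1 = 1/3 - 2*0.33/164 = 0.329309 GPa^-1
1/Ex = 0.0625/164 + 0.5625/11 + 0.329309*0.1875 = 0.1132629 GPa^-1
Ex = 8.83 GPa

8.83 GPa


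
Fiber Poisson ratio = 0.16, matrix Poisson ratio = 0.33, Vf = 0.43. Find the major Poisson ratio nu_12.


nu_12 = nu_f*Vf + nu_m*(1-Vf) = 0.16*0.43 + 0.33*0.57 = 0.2569

0.2569


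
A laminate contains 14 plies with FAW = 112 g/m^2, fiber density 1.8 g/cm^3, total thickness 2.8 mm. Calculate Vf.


Vf = n * FAW / (rho_f * h * 1000) = 14 * 112 / (1.8 * 2.8 * 1000) = 0.3111

0.3111


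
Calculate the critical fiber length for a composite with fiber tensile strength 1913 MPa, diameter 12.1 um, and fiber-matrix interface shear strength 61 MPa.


Lc = sigma_f * d / (2 * tau_i) = 1913 * 12.1 / (2 * 61) = 189.7 um

189.7 um


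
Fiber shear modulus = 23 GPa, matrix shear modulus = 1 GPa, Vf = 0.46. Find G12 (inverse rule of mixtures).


1/G12 = Vf/Gf + (1-Vf)/Gm = 0.46/23 + 0.54/1
G12 = 1.79 GPa

1.79 GPa


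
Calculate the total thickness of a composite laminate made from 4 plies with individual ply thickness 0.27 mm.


h = n * t_ply = 4 * 0.27 = 1.08 mm

1.08 mm


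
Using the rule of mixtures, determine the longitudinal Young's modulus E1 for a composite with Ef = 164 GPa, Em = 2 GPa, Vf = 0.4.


E1 = Ef*Vf + Em*(1-Vf) = 164*0.4 + 2*0.6 = 66.8 GPa

66.8 GPa


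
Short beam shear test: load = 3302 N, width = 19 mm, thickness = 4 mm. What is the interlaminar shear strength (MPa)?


ILSS = 3F/(4bh) = 3*3302/(4*19*4) = 32.59 MPa

32.59 MPa


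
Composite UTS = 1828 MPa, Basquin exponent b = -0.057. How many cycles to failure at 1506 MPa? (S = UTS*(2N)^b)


N = 0.5 * (S/UTS)^(1/b) = 0.5 * (1506/1828)^(1/-0.057) = 14.9729 cycles

14.9729 cycles


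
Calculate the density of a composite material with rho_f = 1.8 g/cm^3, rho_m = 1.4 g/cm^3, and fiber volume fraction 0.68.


rho_c = rho_f*Vf + rho_m*(1-Vf) = 1.8*0.68 + 1.4*0.32 = 1.672 g/cm^3

1.672 g/cm^3


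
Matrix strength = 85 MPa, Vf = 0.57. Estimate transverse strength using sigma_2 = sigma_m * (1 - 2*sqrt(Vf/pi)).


factor = 1 - 2*sqrt(0.57/pi) = 0.1481
sigma_2 = 85 * 0.1481 = 12.59 MPa

12.59 MPa


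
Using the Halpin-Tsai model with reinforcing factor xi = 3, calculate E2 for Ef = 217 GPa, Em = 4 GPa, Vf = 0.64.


eta = (Ef/Em - 1)/(Ef/Em + xi) = (54.25 - 1)/(54.25 + 3) = 0.9301
E2 = Em*(1+xi*eta*Vf)/(1-eta*Vf) = 27.53 GPa

27.53 GPa


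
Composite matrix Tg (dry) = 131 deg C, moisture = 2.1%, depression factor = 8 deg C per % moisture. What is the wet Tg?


Tg_wet = Tg_dry - k*moisture = 131 - 8*2.1 = 114.2 deg C

114.2 deg C


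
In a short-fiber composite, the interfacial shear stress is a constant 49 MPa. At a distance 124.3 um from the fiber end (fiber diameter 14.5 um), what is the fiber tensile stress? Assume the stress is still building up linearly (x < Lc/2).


Force balance: sigma_f * (pi*d^2/4) = tau * (pi*d) * x  ->  sigma_f = 4 * tau * x / d
sigma_f = 4 * 49 * 124.3 / 14.5 = 1680.2 MPa

1680.2 MPa


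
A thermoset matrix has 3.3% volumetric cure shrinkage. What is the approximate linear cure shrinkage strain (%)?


Linear shrinkage ≈ vol_shrink/3 = 3.3/3 = 1.1%

1.1%


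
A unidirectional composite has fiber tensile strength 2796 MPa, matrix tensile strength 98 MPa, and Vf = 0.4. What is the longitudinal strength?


sigma_1 = sigma_f*Vf + sigma_m*(1-Vf) = 2796*0.4 + 98*0.6 = 1177.2 MPa

1177.2 MPa


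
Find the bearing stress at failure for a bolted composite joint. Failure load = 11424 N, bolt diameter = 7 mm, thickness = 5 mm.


sigma_br = F/(d*h) = 11424/(7*5) = 326.4 MPa

326.4 MPa


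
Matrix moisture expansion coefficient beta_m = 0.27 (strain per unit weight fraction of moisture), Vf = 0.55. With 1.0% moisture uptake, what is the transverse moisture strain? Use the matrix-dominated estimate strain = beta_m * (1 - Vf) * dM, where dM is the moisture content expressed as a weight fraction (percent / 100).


dM = 1.0/100 = 0.01
strain = beta_m * (1-Vf) * dM = 0.27 * 0.45 * 0.01 = 0.001215

0.001215


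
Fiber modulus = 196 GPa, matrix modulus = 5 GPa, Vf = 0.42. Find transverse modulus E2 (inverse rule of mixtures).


1/E2 = Vf/Ef + (1-Vf)/Em = 0.42/196 + 0.58/5
E2 = 8.46 GPa

8.46 GPa


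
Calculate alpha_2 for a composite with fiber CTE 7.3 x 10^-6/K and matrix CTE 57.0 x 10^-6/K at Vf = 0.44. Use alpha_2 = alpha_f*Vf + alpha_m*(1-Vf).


alpha_2 = alpha_f*Vf + alpha_m*(1-Vf) = 7.3*0.44 + 57.0*0.56 = 35.1 x 10^-6/K

35.1 x 10^-6/K


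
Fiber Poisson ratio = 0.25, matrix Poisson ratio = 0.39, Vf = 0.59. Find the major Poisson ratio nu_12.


nu_12 = nu_f*Vf + nu_m*(1-Vf) = 0.25*0.59 + 0.39*0.41 = 0.3074

0.3074


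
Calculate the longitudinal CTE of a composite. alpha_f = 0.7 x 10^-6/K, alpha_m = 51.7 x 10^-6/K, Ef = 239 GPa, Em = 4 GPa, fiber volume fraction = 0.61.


E1 = Ef*Vf + Em*(1-Vf) = 147.35
alpha_1 = (alpha_f*Ef*Vf + alpha_m*Em*(1-Vf))/E1 = 1.24 x 10^-6/K

1.24 x 10^-6/K


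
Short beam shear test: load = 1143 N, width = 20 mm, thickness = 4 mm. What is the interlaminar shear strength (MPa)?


ILSS = 3F/(4bh) = 3*1143/(4*20*4) = 10.72 MPa

10.72 MPa


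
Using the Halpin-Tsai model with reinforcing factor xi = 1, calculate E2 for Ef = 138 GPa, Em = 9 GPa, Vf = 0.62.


eta = (Ef/Em - 1)/(Ef/Em + xi) = (15.3333 - 1)/(15.3333 + 1) = 0.8776
E2 = Em*(1+xi*eta*Vf)/(1-eta*Vf) = 30.48 GPa

30.48 GPa


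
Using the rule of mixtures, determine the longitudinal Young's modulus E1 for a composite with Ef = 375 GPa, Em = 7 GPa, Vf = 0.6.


E1 = Ef*Vf + Em*(1-Vf) = 375*0.6 + 7*0.4 = 227.8 GPa

227.8 GPa


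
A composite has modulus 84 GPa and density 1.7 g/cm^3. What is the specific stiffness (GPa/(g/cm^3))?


Specific stiffness = E/rho = 84/1.7 = 49.4 GPa/(g/cm^3)

49.4 GPa/(g/cm^3)


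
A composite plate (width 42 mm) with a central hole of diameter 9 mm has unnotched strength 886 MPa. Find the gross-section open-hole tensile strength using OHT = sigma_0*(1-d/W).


OHT = sigma_0*(1-d/W) = 886*(1-9/42) = 696.1 MPa

696.1 MPa


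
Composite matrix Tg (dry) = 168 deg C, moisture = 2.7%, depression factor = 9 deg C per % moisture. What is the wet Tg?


Tg_wet = Tg_dry - k*moisture = 168 - 9*2.7 = 143.7 deg C

143.7 deg C


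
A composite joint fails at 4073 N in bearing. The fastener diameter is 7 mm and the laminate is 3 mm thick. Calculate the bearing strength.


sigma_br = F/(d*h) = 4073/(7*3) = 194.0 MPa

194.0 MPa


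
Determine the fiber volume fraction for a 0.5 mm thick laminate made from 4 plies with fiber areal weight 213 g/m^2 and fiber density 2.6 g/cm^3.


Vf = n * FAW / (rho_f * h * 1000) = 4 * 213 / (2.6 * 0.5 * 1000) = 0.6554

0.6554


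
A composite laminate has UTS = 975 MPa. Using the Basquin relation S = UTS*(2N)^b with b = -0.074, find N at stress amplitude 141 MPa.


N = 0.5 * (S/UTS)^(1/b) = 0.5 * (141/975)^(1/-0.074) = 1.1154e+11 cycles

1.1154e+11 cycles


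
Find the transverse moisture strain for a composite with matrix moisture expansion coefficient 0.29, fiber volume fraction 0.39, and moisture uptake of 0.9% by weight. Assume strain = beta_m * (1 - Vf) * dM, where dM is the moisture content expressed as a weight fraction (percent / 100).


dM = 0.9/100 = 0.009
strain = beta_m * (1-Vf) * dM = 0.29 * 0.61 * 0.009 = 0.0015921

0.0015921


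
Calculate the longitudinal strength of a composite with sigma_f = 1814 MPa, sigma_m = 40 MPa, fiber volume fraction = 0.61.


sigma_1 = sigma_f*Vf + sigma_m*(1-Vf) = 1814*0.61 + 40*0.39 = 1122.1 MPa

1122.1 MPa


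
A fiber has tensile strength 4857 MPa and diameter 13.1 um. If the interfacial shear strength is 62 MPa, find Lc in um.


Lc = sigma_f * d / (2 * tau_i) = 4857 * 13.1 / (2 * 62) = 513.1 um

513.1 um


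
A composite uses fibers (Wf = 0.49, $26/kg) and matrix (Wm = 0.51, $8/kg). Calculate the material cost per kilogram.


Cost = cost_f*Wf + cost_m*Wm = 26*0.49 + 8*0.51 = $16.82/kg

$16.82/kg


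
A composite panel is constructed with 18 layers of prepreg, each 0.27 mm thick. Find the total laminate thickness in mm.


h = n * t_ply = 18 * 0.27 = 4.86 mm

4.86 mm


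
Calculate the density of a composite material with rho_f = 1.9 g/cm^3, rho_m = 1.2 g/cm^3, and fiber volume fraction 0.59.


rho_c = rho_f*Vf + rho_m*(1-Vf) = 1.9*0.59 + 1.2*0.41 = 1.613 g/cm^3

1.613 g/cm^3


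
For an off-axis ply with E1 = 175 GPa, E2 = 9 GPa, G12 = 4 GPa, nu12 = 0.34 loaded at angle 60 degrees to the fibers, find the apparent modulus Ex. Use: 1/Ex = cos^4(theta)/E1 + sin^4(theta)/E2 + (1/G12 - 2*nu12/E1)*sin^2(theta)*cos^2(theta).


cos^4(60) = 0.0625, sin^4(60) = 0.5625, sin^2(60)*cos^2(60) = 0.1875
1/G12 - 2*nu12/E1 = 1/4 - 2*0.34/175 = 0.246114 GPa^-1
1/Ex = 0.0625/175 + 0.5625/9 + 0.246114*0.1875 = 0.1090036 GPa^-1
Ex = 9.17 GPa

9.17 GPa


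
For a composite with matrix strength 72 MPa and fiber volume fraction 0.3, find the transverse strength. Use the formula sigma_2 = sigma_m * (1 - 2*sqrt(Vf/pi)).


factor = 1 - 2*sqrt(0.3/pi) = 0.382
sigma_2 = 72 * 0.382 = 27.5 MPa

27.5 MPa


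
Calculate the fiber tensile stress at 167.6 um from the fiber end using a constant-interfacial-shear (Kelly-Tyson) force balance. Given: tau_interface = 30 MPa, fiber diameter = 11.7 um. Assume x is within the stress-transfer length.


Force balance: sigma_f * (pi*d^2/4) = tau * (pi*d) * x  ->  sigma_f = 4 * tau * x / d
sigma_f = 4 * 30 * 167.6 / 11.7 = 1719.0 MPa

1719.0 MPa


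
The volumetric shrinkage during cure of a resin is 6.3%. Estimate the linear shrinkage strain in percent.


Linear shrinkage ≈ vol_shrink/3 = 6.3/3 = 2.1%

2.1%


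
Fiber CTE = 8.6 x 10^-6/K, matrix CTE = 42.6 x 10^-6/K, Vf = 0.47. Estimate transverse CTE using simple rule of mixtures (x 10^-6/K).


alpha_2 = alpha_f*Vf + alpha_m*(1-Vf) = 8.6*0.47 + 42.6*0.53 = 26.6 x 10^-6/K

26.6 x 10^-6/K


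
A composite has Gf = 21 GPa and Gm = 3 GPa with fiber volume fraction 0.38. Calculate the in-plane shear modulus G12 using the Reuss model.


1/G12 = Vf/Gf + (1-Vf)/Gm = 0.38/21 + 0.62/3
G12 = 4.45 GPa

4.45 GPa


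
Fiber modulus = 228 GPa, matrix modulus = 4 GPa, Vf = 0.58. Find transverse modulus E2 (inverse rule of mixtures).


1/E2 = Vf/Ef + (1-Vf)/Em = 0.58/228 + 0.42/4
E2 = 9.3 GPa

9.3 GPa


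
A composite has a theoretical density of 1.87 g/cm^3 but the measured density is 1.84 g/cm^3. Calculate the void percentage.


Void% = (rho_theo - rho_actual)/rho_theo * 100 = (1.87 - 1.84)/1.87 * 100 = 1.6%

1.6%


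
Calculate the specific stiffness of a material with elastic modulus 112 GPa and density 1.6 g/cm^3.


Specific stiffness = E/rho = 112/1.6 = 70.0 GPa/(g/cm^3)

70.0 GPa/(g/cm^3)


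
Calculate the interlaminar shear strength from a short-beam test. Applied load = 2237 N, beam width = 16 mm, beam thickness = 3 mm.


ILSS = 3F/(4bh) = 3*2237/(4*16*3) = 34.95 MPa

34.95 MPa


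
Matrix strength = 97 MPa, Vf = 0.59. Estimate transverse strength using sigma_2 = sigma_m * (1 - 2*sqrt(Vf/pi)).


factor = 1 - 2*sqrt(0.59/pi) = 0.1333
sigma_2 = 97 * 0.1333 = 12.93 MPa

12.93 MPa


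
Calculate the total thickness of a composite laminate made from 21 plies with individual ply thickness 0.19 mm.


h = n * t_ply = 21 * 0.19 = 3.99 mm

3.99 mm


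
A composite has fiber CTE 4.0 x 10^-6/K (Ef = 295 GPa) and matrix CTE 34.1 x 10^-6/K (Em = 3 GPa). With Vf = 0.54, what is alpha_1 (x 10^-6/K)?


E1 = Ef*Vf + Em*(1-Vf) = 160.68
alpha_1 = (alpha_f*Ef*Vf + alpha_m*Em*(1-Vf))/E1 = 4.26 x 10^-6/K

4.26 x 10^-6/K


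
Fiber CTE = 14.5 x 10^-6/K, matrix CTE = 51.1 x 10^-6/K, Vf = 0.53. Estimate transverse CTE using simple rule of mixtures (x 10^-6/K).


alpha_2 = alpha_f*Vf + alpha_m*(1-Vf) = 14.5*0.53 + 51.1*0.47 = 31.7 x 10^-6/K

31.7 x 10^-6/K


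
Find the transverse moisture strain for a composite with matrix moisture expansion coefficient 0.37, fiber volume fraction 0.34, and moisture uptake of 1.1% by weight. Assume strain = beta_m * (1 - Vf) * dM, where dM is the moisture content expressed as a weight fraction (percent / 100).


dM = 1.1/100 = 0.011
strain = beta_m * (1-Vf) * dM = 0.37 * 0.66 * 0.011 = 0.0026862

0.0026862


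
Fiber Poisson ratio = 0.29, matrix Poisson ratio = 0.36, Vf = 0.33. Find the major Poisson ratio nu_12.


nu_12 = nu_f*Vf + nu_m*(1-Vf) = 0.29*0.33 + 0.36*0.67 = 0.3369

0.3369


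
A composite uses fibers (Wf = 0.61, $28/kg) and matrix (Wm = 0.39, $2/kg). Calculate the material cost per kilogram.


Cost = cost_f*Wf + cost_m*Wm = 28*0.61 + 2*0.39 = $17.86/kg

$17.86/kg


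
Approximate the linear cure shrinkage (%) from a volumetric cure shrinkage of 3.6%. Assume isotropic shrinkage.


Linear shrinkage ≈ vol_shrink/3 = 3.6/3 = 1.2%

1.2%


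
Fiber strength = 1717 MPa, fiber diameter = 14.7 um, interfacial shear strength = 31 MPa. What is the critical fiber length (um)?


Lc = sigma_f * d / (2 * tau_i) = 1717 * 14.7 / (2 * 31) = 407.1 um

407.1 um


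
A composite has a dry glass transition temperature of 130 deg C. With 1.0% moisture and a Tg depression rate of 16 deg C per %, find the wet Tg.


Tg_wet = Tg_dry - k*moisture = 130 - 16*1.0 = 114.0 deg C

114.0 deg C


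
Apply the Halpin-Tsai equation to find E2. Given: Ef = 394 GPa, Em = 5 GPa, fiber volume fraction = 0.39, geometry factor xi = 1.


eta = (Ef/Em - 1)/(Ef/Em + xi) = (78.8 - 1)/(78.8 + 1) = 0.9749
E2 = Em*(1+xi*eta*Vf)/(1-eta*Vf) = 11.13 GPa

11.13 GPa


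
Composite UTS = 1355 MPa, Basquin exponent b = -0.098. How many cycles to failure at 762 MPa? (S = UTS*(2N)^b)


N = 0.5 * (S/UTS)^(1/b) = 0.5 * (762/1355)^(1/-0.098) = 177.7585 cycles

177.7585 cycles


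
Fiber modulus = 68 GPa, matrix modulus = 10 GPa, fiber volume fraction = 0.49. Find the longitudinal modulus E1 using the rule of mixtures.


E1 = Ef*Vf + Em*(1-Vf) = 68*0.49 + 10*0.51 = 38.42 GPa

38.42 GPa


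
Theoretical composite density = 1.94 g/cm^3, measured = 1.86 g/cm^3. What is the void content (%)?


Void% = (rho_theo - rho_actual)/rho_theo * 100 = (1.94 - 1.86)/1.94 * 100 = 4.12%

4.12%


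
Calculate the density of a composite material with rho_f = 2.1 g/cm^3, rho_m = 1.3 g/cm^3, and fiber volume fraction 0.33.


rho_c = rho_f*Vf + rho_m*(1-Vf) = 2.1*0.33 + 1.3*0.67 = 1.564 g/cm^3

1.564 g/cm^3


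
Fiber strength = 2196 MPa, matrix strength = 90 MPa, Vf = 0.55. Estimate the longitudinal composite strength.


sigma_1 = sigma_f*Vf + sigma_m*(1-Vf) = 2196*0.55 + 90*0.45 = 1248.3 MPa

1248.3 MPa


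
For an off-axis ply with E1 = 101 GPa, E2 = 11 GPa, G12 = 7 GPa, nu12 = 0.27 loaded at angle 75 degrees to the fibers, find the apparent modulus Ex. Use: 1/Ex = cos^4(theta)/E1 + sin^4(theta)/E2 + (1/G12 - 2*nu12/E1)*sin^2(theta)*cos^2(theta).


cos^4(75) = 0.004487, sin^4(75) = 0.870513, sin^2(75)*cos^2(75) = 0.0625
1/G12 - 2*nu12/E1 = 1/7 - 2*0.27/101 = 0.137511 GPa^-1
1/Ex = 0.004487/101 + 0.870513/11 + 0.137511*0.0625 = 0.0877764 GPa^-1
Ex = 11.39 GPa

11.39 GPa


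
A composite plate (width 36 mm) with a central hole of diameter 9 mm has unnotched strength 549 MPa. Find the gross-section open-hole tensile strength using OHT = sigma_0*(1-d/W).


OHT = sigma_0*(1-d/W) = 549*(1-9/36) = 411.8 MPa

411.8 MPa


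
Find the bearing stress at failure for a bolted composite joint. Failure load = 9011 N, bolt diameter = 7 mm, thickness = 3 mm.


sigma_br = F/(d*h) = 9011/(7*3) = 429.1 MPa

429.1 MPa


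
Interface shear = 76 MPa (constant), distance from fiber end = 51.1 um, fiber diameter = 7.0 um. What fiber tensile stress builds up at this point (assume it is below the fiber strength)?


Force balance: sigma_f * (pi*d^2/4) = tau * (pi*d) * x  ->  sigma_f = 4 * tau * x / d
sigma_f = 4 * 76 * 51.1 / 7.0 = 2219.2 MPa

2219.2 MPa


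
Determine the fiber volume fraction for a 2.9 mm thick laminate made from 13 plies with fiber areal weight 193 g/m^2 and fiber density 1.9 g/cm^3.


Vf = n * FAW / (rho_f * h * 1000) = 13 * 193 / (1.9 * 2.9 * 1000) = 0.4554

0.4554


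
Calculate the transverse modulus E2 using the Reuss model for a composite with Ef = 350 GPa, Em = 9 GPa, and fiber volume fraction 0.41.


1/E2 = Vf/Ef + (1-Vf)/Em = 0.41/350 + 0.59/9
E2 = 14.99 GPa

14.99 GPa


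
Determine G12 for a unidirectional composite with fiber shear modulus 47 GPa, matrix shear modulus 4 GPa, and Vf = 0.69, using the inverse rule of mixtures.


1/G12 = Vf/Gf + (1-Vf)/Gm = 0.69/47 + 0.31/4
G12 = 10.85 GPa

10.85 GPa


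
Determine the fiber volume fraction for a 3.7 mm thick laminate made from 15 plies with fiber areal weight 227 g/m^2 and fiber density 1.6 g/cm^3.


Vf = n * FAW / (rho_f * h * 1000) = 15 * 227 / (1.6 * 3.7 * 1000) = 0.5752

0.5752


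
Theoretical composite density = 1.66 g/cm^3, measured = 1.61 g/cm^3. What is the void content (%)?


Void% = (rho_theo - rho_actual)/rho_theo * 100 = (1.66 - 1.61)/1.66 * 100 = 3.01%

3.01%


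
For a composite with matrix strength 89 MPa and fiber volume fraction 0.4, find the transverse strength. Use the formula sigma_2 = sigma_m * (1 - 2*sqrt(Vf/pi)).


factor = 1 - 2*sqrt(0.4/pi) = 0.2864
sigma_2 = 89 * 0.2864 = 25.49 MPa

25.49 MPa


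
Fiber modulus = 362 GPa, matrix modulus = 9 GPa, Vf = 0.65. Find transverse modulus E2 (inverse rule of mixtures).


1/E2 = Vf/Ef + (1-Vf)/Em = 0.65/362 + 0.35/9
E2 = 24.58 GPa

24.58 GPa


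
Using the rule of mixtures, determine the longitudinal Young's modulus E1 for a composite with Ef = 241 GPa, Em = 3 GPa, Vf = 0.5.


E1 = Ef*Vf + Em*(1-Vf) = 241*0.5 + 3*0.5 = 122.0 GPa

122.0 GPa


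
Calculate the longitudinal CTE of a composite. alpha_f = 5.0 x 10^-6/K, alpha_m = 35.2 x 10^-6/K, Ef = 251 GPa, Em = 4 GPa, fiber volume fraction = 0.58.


E1 = Ef*Vf + Em*(1-Vf) = 147.26
alpha_1 = (alpha_f*Ef*Vf + alpha_m*Em*(1-Vf))/E1 = 5.34 x 10^-6/K

5.34 x 10^-6/K


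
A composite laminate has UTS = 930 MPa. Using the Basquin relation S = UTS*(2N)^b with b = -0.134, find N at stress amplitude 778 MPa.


N = 0.5 * (S/UTS)^(1/b) = 0.5 * (778/930)^(1/-0.134) = 1.8939 cycles

1.8939 cycles


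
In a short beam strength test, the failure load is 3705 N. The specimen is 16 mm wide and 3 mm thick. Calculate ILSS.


ILSS = 3F/(4bh) = 3*3705/(4*16*3) = 57.89 MPa

57.89 MPa


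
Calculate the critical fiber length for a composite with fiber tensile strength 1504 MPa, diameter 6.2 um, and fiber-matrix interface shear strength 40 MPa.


Lc = sigma_f * d / (2 * tau_i) = 1504 * 6.2 / (2 * 40) = 116.6 um

116.6 um


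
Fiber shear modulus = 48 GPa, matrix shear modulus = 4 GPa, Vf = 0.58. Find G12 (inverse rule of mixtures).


1/G12 = Vf/Gf + (1-Vf)/Gm = 0.58/48 + 0.42/4
G12 = 8.54 GPa

8.54 GPa


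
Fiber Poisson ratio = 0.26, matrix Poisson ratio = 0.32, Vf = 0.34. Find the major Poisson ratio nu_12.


nu_12 = nu_f*Vf + nu_m*(1-Vf) = 0.26*0.34 + 0.32*0.66 = 0.2996

0.2996


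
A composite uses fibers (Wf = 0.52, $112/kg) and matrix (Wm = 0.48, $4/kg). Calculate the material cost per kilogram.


Cost = cost_f*Wf + cost_m*Wm = 112*0.52 + 4*0.48 = $60.16/kg

$60.16/kg


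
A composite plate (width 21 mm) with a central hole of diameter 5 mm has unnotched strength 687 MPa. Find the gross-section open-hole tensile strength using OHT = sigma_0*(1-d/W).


OHT = sigma_0*(1-d/W) = 687*(1-5/21) = 523.4 MPa

523.4 MPa


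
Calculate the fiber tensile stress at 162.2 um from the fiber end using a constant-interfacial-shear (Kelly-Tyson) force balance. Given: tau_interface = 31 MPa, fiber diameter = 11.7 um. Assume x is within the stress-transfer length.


Force balance: sigma_f * (pi*d^2/4) = tau * (pi*d) * x  ->  sigma_f = 4 * tau * x / d
sigma_f = 4 * 31 * 162.2 / 11.7 = 1719.0 MPa

1719.0 MPa


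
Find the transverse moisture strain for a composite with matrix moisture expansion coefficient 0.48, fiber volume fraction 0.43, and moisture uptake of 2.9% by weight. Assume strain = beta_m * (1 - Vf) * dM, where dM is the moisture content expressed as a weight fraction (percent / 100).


dM = 2.9/100 = 0.029
strain = beta_m * (1-Vf) * dM = 0.48 * 0.57 * 0.029 = 0.0079344

0.0079344


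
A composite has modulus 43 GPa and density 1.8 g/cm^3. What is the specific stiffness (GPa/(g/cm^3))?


Specific stiffness = E/rho = 43/1.8 = 23.9 GPa/(g/cm^3)

23.9 GPa/(g/cm^3)


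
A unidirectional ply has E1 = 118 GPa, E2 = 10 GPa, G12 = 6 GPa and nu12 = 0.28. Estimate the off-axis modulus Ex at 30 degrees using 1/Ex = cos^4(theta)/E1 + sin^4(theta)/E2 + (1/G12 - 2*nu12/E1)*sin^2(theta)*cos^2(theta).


cos^4(30) = 0.5625, sin^4(30) = 0.0625, sin^2(30)*cos^2(30) = 0.1875
1/G12 - 2*nu12/E1 = 1/6 - 2*0.28/118 = 0.161921 GPa^-1
1/Ex = 0.5625/118 + 0.0625/10 + 0.161921*0.1875 = 0.0413771 GPa^-1
Ex = 24.17 GPa

24.17 GPa


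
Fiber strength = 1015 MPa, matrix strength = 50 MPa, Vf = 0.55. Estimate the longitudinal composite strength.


sigma_1 = sigma_f*Vf + sigma_m*(1-Vf) = 1015*0.55 + 50*0.45 = 580.8 MPa

580.8 MPa


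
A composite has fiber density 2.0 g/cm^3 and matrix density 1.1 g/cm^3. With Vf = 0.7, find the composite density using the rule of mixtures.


rho_c = rho_f*Vf + rho_m*(1-Vf) = 2.0*0.7 + 1.1*0.3 = 1.73 g/cm^3

1.73 g/cm^3


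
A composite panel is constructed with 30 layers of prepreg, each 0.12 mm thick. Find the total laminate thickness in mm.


h = n * t_ply = 30 * 0.12 = 3.6 mm

3.6 mm


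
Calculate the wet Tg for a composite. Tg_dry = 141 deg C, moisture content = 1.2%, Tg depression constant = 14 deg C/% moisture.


Tg_wet = Tg_dry - k*moisture = 141 - 14*1.2 = 124.2 deg C

124.2 deg C


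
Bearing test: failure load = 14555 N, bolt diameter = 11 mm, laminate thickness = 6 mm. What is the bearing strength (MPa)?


sigma_br = F/(d*h) = 14555/(11*6) = 220.5 MPa

220.5 MPa


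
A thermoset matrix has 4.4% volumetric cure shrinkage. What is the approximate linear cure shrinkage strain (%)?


Linear shrinkage ≈ vol_shrink/3 = 4.4/3 = 1.467%

1.467%


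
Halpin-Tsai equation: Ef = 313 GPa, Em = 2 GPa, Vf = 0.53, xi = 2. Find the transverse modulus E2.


eta = (Ef/Em - 1)/(Ef/Em + xi) = (156.5 - 1)/(156.5 + 2) = 0.9811
E2 = Em*(1+xi*eta*Vf)/(1-eta*Vf) = 8.5 GPa

8.5 GPa


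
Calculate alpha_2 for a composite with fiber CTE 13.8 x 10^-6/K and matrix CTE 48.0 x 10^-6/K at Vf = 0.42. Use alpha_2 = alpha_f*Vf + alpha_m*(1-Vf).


alpha_2 = alpha_f*Vf + alpha_m*(1-Vf) = 13.8*0.42 + 48.0*0.58 = 33.6 x 10^-6/K

33.6 x 10^-6/K


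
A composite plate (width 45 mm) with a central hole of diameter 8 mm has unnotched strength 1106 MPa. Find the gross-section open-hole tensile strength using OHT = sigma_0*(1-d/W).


OHT = sigma_0*(1-d/W) = 1106*(1-8/45) = 909.4 MPa

909.4 MPa


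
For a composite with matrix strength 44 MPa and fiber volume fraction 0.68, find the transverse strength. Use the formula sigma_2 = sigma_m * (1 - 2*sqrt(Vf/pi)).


factor = 1 - 2*sqrt(0.68/pi) = 0.0695
sigma_2 = 44 * 0.0695 = 3.06 MPa

3.06 MPa


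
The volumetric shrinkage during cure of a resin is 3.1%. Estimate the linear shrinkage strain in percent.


Linear shrinkage ≈ vol_shrink/3 = 3.1/3 = 1.033%

1.033%


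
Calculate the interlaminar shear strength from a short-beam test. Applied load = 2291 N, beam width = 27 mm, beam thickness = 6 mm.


ILSS = 3F/(4bh) = 3*2291/(4*27*6) = 10.61 MPa

10.61 MPa


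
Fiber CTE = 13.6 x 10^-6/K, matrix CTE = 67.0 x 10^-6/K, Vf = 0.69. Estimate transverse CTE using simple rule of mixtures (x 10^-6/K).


alpha_2 = alpha_f*Vf + alpha_m*(1-Vf) = 13.6*0.69 + 67.0*0.31 = 30.2 x 10^-6/K

30.2 x 10^-6/K


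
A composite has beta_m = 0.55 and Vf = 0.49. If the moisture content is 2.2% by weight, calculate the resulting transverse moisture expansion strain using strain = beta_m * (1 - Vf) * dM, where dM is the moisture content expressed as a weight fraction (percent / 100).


dM = 2.2/100 = 0.022
strain = beta_m * (1-Vf) * dM = 0.55 * 0.51 * 0.022 = 0.006171

0.006171


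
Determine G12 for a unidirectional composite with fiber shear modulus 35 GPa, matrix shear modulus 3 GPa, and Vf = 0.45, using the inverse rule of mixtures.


1/G12 = Vf/Gf + (1-Vf)/Gm = 0.45/35 + 0.55/3
G12 = 5.1 GPa

5.1 GPa


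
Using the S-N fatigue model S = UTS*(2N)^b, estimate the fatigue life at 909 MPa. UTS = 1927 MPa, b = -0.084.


N = 0.5 * (S/UTS)^(1/b) = 0.5 * (909/1927)^(1/-0.084) = 3834.4766 cycles

3834.4766 cycles


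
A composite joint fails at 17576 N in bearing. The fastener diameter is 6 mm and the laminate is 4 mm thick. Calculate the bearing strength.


sigma_br = F/(d*h) = 17576/(6*4) = 732.3 MPa

732.3 MPa


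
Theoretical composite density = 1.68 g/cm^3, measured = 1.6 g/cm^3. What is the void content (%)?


Void% = (rho_theo - rho_actual)/rho_theo * 100 = (1.68 - 1.6)/1.68 * 100 = 4.76%

4.76%


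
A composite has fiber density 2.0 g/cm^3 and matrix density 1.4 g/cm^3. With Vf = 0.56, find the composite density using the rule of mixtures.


rho_c = rho_f*Vf + rho_m*(1-Vf) = 2.0*0.56 + 1.4*0.44 = 1.736 g/cm^3

1.736 g/cm^3


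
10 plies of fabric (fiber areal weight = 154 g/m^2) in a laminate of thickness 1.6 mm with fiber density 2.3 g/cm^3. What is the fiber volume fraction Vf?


Vf = n * FAW / (rho_f * h * 1000) = 10 * 154 / (2.3 * 1.6 * 1000) = 0.4185

0.4185


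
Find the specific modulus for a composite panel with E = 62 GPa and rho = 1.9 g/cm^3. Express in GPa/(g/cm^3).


Specific stiffness = E/rho = 62/1.9 = 32.6 GPa/(g/cm^3)

32.6 GPa/(g/cm^3)


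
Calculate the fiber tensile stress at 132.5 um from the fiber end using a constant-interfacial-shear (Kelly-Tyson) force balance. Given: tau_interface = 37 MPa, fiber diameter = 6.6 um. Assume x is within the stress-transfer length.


Force balance: sigma_f * (pi*d^2/4) = tau * (pi*d) * x  ->  sigma_f = 4 * tau * x / d
sigma_f = 4 * 37 * 132.5 / 6.6 = 2971.2 MPa

2971.2 MPa


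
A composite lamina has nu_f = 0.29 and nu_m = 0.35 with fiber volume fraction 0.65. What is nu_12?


nu_12 = nu_f*Vf + nu_m*(1-Vf) = 0.29*0.65 + 0.35*0.35 = 0.311

0.311


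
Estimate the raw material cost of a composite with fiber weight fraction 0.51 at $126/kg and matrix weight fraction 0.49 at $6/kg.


Cost = cost_f*Wf + cost_m*Wm = 126*0.51 + 6*0.49 = $67.2/kg

$67.2/kg


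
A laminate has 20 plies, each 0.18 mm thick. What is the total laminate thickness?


h = n * t_ply = 20 * 0.18 = 3.6 mm

3.6 mm


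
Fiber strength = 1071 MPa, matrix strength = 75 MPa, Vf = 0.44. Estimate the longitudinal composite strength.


sigma_1 = sigma_f*Vf + sigma_m*(1-Vf) = 1071*0.44 + 75*0.56 = 513.2 MPa

513.2 MPa


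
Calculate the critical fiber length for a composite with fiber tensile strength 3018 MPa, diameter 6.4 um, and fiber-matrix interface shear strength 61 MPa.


Lc = sigma_f * d / (2 * tau_i) = 3018 * 6.4 / (2 * 61) = 158.3 um

158.3 um


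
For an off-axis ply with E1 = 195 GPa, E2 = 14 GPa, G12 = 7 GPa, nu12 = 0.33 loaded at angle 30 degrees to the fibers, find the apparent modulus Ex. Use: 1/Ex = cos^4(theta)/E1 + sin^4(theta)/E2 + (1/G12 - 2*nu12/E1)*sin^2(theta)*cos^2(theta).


cos^4(30) = 0.5625, sin^4(30) = 0.0625, sin^2(30)*cos^2(30) = 0.1875
1/G12 - 2*nu12/E1 = 1/7 - 2*0.33/195 = 0.139473 GPa^-1
1/Ex = 0.5625/195 + 0.0625/14 + 0.139473*0.1875 = 0.0335 GPa^-1
Ex = 29.85 GPa

29.85 GPa


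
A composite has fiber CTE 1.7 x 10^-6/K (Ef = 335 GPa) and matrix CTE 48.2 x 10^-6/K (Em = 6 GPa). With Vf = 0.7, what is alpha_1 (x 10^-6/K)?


E1 = Ef*Vf + Em*(1-Vf) = 236.3
alpha_1 = (alpha_f*Ef*Vf + alpha_m*Em*(1-Vf))/E1 = 2.05 x 10^-6/K

2.05 x 10^-6/K


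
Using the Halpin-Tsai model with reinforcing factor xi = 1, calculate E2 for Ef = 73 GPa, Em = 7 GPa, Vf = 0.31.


eta = (Ef/Em - 1)/(Ef/Em + xi) = (10.4286 - 1)/(10.4286 + 1) = 0.825
E2 = Em*(1+xi*eta*Vf)/(1-eta*Vf) = 11.81 GPa

11.81 GPa


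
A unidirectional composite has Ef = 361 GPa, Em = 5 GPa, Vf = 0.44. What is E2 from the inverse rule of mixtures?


1/E2 = Vf/Ef + (1-Vf)/Em = 0.44/361 + 0.56/5
E2 = 8.83 GPa

8.83 GPa


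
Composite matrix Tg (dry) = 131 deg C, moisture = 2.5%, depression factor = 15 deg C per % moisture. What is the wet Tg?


Tg_wet = Tg_dry - k*moisture = 131 - 15*2.5 = 93.5 deg C

93.5 deg C


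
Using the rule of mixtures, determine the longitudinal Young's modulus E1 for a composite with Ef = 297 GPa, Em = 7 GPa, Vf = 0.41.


E1 = Ef*Vf + Em*(1-Vf) = 297*0.41 + 7*0.59 = 125.9 GPa

125.9 GPa


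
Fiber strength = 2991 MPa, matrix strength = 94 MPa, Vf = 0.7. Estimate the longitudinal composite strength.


sigma_1 = sigma_f*Vf + sigma_m*(1-Vf) = 2991*0.7 + 94*0.3 = 2121.9 MPa

2121.9 MPa


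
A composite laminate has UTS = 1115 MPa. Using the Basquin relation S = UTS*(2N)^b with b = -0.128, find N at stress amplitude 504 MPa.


N = 0.5 * (S/UTS)^(1/b) = 0.5 * (504/1115)^(1/-0.128) = 247.2102 cycles

247.2102 cycles


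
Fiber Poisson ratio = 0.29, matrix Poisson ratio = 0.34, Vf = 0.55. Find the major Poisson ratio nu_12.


nu_12 = nu_f*Vf + nu_m*(1-Vf) = 0.29*0.55 + 0.34*0.45 = 0.3125

0.3125


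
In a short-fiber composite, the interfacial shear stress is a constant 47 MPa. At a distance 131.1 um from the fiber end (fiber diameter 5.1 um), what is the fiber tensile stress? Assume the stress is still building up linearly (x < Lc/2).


Force balance: sigma_f * (pi*d^2/4) = tau * (pi*d) * x  ->  sigma_f = 4 * tau * x / d
sigma_f = 4 * 47 * 131.1 / 5.1 = 4832.7 MPa

4832.7 MPa


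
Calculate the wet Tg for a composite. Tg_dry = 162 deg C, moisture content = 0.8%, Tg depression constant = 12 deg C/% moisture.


Tg_wet = Tg_dry - k*moisture = 162 - 12*0.8 = 152.4 deg C

152.4 deg C


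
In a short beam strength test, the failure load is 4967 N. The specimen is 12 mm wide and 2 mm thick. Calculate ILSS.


ILSS = 3F/(4bh) = 3*4967/(4*12*2) = 155.22 MPa

155.22 MPa


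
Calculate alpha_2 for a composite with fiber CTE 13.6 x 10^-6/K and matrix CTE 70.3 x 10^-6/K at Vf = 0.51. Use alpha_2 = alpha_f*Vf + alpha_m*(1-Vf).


alpha_2 = alpha_f*Vf + alpha_m*(1-Vf) = 13.6*0.51 + 70.3*0.49 = 41.4 x 10^-6/K

41.4 x 10^-6/K


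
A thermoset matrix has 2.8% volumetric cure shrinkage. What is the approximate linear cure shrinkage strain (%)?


Linear shrinkage ≈ vol_shrink/3 = 2.8/3 = 0.933%

0.933%


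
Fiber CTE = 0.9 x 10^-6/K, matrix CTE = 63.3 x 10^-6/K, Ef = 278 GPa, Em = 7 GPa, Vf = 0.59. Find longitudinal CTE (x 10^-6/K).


E1 = Ef*Vf + Em*(1-Vf) = 166.89
alpha_1 = (alpha_f*Ef*Vf + alpha_m*Em*(1-Vf))/E1 = 1.97 x 10^-6/K

1.97 x 10^-6/K


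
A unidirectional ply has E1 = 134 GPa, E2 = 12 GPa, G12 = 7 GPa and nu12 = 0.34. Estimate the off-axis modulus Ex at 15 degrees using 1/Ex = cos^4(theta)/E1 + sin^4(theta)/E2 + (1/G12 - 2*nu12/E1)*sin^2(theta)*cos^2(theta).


cos^4(15) = 0.870513, sin^4(15) = 0.004487, sin^2(15)*cos^2(15) = 0.0625
1/G12 - 2*nu12/E1 = 1/7 - 2*0.34/134 = 0.137783 GPa^-1
1/Ex = 0.870513/134 + 0.004487/12 + 0.137783*0.0625 = 0.0154817 GPa^-1
Ex = 64.59 GPa

64.59 GPa


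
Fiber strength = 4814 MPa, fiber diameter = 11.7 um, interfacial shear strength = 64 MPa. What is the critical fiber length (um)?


Lc = sigma_f * d / (2 * tau_i) = 4814 * 11.7 / (2 * 64) = 440.0 um

440.0 um


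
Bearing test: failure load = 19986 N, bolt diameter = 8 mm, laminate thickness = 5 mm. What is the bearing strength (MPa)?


sigma_br = F/(d*h) = 19986/(8*5) = 499.7 MPa

499.7 MPa


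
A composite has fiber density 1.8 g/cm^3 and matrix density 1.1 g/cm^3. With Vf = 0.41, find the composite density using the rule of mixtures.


rho_c = rho_f*Vf + rho_m*(1-Vf) = 1.8*0.41 + 1.1*0.59 = 1.387 g/cm^3

1.387 g/cm^3


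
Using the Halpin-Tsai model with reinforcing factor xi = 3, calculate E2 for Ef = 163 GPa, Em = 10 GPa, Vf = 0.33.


eta = (Ef/Em - 1)/(Ef/Em + xi) = (16.3 - 1)/(16.3 + 3) = 0.7927
E2 = Em*(1+xi*eta*Vf)/(1-eta*Vf) = 24.17 GPa

24.17 GPa


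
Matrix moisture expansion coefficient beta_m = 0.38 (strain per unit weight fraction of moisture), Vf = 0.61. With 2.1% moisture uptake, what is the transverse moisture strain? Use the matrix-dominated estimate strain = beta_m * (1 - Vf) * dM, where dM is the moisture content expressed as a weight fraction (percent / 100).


dM = 2.1/100 = 0.021
strain = beta_m * (1-Vf) * dM = 0.38 * 0.39 * 0.021 = 0.0031122

0.0031122


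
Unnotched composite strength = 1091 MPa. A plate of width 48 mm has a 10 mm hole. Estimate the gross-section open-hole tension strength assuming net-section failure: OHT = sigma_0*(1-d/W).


OHT = sigma_0*(1-d/W) = 1091*(1-10/48) = 863.7 MPa

863.7 MPa


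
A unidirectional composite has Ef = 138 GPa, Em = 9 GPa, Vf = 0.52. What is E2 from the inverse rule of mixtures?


1/E2 = Vf/Ef + (1-Vf)/Em = 0.52/138 + 0.48/9
E2 = 17.51 GPa

17.51 GPa


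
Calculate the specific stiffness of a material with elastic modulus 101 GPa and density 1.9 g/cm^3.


Specific stiffness = E/rho = 101/1.9 = 53.2 GPa/(g/cm^3)

53.2 GPa/(g/cm^3)


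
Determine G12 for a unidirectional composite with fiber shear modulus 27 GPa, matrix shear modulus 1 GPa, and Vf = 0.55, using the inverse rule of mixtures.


1/G12 = Vf/Gf + (1-Vf)/Gm = 0.55/27 + 0.45/1
G12 = 2.13 GPa

2.13 GPa


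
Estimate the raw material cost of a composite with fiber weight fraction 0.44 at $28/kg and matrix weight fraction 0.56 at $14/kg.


Cost = cost_f*Wf + cost_m*Wm = 28*0.44 + 14*0.56 = $20.16/kg

$20.16/kg


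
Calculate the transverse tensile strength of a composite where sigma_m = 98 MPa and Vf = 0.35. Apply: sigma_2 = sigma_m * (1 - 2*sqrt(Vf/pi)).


factor = 1 - 2*sqrt(0.35/pi) = 0.3324
sigma_2 = 98 * 0.3324 = 32.58 MPa

32.58 MPa


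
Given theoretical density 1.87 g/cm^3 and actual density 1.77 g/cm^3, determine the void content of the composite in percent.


Void% = (rho_theo - rho_actual)/rho_theo * 100 = (1.87 - 1.77)/1.87 * 100 = 5.35%

5.35%


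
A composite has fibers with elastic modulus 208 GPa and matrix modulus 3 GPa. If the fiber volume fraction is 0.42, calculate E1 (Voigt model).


E1 = Ef*Vf + Em*(1-Vf) = 208*0.42 + 3*0.58 = 89.1 GPa

89.1 GPa


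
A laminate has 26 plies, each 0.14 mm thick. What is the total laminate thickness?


h = n * t_ply = 26 * 0.14 = 3.64 mm

3.64 mm


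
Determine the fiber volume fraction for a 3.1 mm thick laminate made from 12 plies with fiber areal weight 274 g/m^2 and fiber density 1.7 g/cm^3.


Vf = n * FAW / (rho_f * h * 1000) = 12 * 274 / (1.7 * 3.1 * 1000) = 0.6239

0.6239


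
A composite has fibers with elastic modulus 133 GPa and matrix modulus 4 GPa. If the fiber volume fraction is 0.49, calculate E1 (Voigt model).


E1 = Ef*Vf + Em*(1-Vf) = 133*0.49 + 4*0.51 = 67.21 GPa

67.21 GPa


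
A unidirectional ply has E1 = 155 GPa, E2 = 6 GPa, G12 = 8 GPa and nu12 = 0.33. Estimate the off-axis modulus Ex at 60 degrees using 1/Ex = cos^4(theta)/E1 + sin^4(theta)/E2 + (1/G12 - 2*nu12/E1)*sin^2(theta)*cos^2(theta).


cos^4(60) = 0.0625, sin^4(60) = 0.5625, sin^2(60)*cos^2(60) = 0.1875
1/G12 - 2*nu12/E1 = 1/8 - 2*0.33/155 = 0.120742 GPa^-1
1/Ex = 0.0625/155 + 0.5625/6 + 0.120742*0.1875 = 0.1167923 GPa^-1
Ex = 8.56 GPa

8.56 GPa


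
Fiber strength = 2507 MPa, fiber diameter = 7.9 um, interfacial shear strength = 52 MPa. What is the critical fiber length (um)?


Lc = sigma_f * d / (2 * tau_i) = 2507 * 7.9 / (2 * 52) = 190.4 um

190.4 um


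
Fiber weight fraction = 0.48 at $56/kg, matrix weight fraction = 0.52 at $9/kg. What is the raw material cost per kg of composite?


Cost = cost_f*Wf + cost_m*Wm = 56*0.48 + 9*0.52 = $31.56/kg

$31.56/kg


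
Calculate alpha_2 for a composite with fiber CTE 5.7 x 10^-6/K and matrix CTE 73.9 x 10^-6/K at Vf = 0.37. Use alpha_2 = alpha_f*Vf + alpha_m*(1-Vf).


alpha_2 = alpha_f*Vf + alpha_m*(1-Vf) = 5.7*0.37 + 73.9*0.63 = 48.7 x 10^-6/K

48.7 x 10^-6/K


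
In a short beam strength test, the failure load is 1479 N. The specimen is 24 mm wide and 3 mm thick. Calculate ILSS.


ILSS = 3F/(4bh) = 3*1479/(4*24*3) = 15.41 MPa

15.41 MPa


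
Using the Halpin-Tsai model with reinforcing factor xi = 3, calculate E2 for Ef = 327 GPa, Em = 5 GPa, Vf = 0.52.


eta = (Ef/Em - 1)/(Ef/Em + xi) = (65.4 - 1)/(65.4 + 3) = 0.9415
E2 = Em*(1+xi*eta*Vf)/(1-eta*Vf) = 24.18 GPa

24.18 GPa


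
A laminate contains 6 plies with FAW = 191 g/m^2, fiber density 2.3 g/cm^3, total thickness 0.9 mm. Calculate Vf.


Vf = n * FAW / (rho_f * h * 1000) = 6 * 191 / (2.3 * 0.9 * 1000) = 0.5536

0.5536


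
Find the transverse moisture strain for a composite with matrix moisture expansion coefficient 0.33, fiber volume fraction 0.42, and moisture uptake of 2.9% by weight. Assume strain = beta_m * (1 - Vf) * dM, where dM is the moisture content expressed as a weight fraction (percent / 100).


dM = 2.9/100 = 0.029
strain = beta_m * (1-Vf) * dM = 0.33 * 0.58 * 0.029 = 0.0055506

0.0055506


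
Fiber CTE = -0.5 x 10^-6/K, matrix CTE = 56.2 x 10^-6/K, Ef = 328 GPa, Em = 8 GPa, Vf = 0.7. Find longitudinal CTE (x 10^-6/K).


E1 = Ef*Vf + Em*(1-Vf) = 232.0
alpha_1 = (alpha_f*Ef*Vf + alpha_m*Em*(1-Vf))/E1 = 0.09 x 10^-6/K

0.09 x 10^-6/K


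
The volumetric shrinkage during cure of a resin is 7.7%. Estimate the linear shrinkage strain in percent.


Linear shrinkage ≈ vol_shrink/3 = 7.7/3 = 2.567%

2.567%


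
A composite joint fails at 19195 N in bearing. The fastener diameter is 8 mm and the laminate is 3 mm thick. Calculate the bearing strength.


sigma_br = F/(d*h) = 19195/(8*3) = 799.8 MPa

799.8 MPa


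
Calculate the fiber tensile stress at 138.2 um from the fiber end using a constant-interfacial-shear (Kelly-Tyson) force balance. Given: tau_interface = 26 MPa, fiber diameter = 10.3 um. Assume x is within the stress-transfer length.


Force balance: sigma_f * (pi*d^2/4) = tau * (pi*d) * x  ->  sigma_f = 4 * tau * x / d
sigma_f = 4 * 26 * 138.2 / 10.3 = 1395.4 MPa

1395.4 MPa


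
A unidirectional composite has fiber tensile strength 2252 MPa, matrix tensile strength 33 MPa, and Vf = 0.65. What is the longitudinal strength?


sigma_1 = sigma_f*Vf + sigma_m*(1-Vf) = 2252*0.65 + 33*0.35 = 1475.4 MPa

1475.4 MPa


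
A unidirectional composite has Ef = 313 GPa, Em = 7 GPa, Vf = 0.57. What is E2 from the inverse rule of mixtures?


1/E2 = Vf/Ef + (1-Vf)/Em = 0.57/313 + 0.43/7
E2 = 15.81 GPa

15.81 GPa
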